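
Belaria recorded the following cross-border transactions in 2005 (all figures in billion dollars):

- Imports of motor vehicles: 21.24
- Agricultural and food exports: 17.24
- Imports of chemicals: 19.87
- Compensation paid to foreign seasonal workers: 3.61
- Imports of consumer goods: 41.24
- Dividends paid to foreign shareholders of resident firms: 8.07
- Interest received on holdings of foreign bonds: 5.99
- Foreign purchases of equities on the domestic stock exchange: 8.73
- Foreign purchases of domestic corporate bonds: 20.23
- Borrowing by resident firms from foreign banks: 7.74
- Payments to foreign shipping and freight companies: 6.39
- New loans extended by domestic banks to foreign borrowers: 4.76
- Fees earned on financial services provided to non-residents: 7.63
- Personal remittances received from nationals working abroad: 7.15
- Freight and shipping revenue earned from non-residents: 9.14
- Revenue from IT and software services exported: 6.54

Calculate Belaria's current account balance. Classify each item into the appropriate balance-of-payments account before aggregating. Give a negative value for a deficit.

-46.73

Goods: -21.24 - 41.24 - 19.87 + 17.24 = -65.11
Services: 6.54 - 6.39 + 9.14 + 7.63 = 16.92
Primary income: -3.61 + 5.99 - 8.07 = -5.69
Secondary income: 7.15
Current account = (-65.11) + 16.92 + (-5.69) + 7.15 = -46.73
(Excluded from the current account — financial account: foreign purchases of equities on the domestic stock exchange 8.73, foreign purchases of domestic corporate bonds 20.23, borrowing by resident firms from foreign banks 7.74, new loans extended by domestic banks to foreign borrowers 4.76.)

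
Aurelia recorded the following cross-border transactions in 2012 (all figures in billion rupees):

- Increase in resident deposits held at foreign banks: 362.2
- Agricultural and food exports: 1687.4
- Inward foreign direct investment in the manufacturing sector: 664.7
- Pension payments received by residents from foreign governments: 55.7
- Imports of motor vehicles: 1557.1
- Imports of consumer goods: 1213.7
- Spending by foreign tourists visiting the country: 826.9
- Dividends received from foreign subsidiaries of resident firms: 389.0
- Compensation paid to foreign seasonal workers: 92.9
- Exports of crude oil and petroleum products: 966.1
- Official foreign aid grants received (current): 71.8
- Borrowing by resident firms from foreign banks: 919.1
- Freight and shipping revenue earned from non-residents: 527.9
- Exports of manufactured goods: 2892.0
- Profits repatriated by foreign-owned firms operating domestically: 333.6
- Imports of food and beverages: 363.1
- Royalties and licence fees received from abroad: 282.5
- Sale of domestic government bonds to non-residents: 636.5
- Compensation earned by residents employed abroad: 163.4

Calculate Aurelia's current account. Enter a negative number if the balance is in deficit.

4302.3

Goods: -363.1 + 966.1 - 1557.1 + 2892.0 - 1213.7 + 1687.4 = 2411.6
Services: 826.9 + 527.9 + 282.5 = 1637.3
Primary income: 389.0 - 333.6 - 92.9 + 163.4 = 125.9
Secondary income: 55.7 + 71.8 = 127.5
Current account = 2411.6 + 1637.3 + 125.9 + 127.5 = 4302.3
(Excluded from the current account — financial account: increase in resident deposits held at foreign banks 362.2, inward foreign direct investment in the manufacturing sector 664.7, borrowing by resident firms from foreign banks 919.1, sale of domestic government bonds to non-residents 636.5.)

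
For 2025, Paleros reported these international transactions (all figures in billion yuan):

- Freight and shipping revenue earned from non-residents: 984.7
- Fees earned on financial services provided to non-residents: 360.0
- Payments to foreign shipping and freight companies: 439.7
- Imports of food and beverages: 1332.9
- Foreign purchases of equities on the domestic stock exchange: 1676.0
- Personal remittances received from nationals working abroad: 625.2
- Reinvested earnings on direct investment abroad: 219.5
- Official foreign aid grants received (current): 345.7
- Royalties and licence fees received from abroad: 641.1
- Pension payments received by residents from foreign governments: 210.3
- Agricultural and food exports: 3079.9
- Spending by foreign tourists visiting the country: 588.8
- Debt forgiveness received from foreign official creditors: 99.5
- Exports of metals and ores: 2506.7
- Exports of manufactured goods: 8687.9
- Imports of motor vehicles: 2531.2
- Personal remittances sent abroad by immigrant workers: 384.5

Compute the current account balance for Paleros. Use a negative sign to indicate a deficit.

13561.5

Goods: 2506.7 - 1332.9 - 2531.2 + 8687.9 + 3079.9 = 10410.4
Services: 984.7 - 439.7 + 641.1 + 588.8 + 360.0 = 2134.9
Primary income: 219.5
Secondary income: 210.3 + 625.2 + 345.7 - 384.5 = 796.7
Current account = 10410.4 + 2134.9 + 219.5 + 796.7 = 13561.5
(Excluded from the current account — financial account: foreign purchases of equities on the domestic stock exchange 1676.0; capital account: debt forgiveness received from foreign official creditors 99.5.)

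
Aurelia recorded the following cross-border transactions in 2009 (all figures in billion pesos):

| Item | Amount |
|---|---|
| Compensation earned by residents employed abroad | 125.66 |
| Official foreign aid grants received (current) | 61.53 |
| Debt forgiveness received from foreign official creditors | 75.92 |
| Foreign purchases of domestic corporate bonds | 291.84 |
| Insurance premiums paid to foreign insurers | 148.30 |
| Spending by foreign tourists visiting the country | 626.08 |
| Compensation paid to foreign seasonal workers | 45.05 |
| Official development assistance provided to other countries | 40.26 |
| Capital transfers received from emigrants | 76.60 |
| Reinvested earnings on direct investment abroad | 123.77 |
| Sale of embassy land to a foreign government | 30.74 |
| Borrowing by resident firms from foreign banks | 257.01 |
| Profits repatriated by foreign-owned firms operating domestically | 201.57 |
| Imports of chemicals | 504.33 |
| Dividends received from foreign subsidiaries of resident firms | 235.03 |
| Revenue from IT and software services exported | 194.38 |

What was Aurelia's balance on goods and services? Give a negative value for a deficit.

Goods: -504.33
Services: 626.08 - 148.30 + 194.38 = 672.16
Trade balance = -504.33 + 672.16 = 167.83
(Excluded from the trade balance — primary income: compensation earned by residents employed abroad 125.66, compensation paid to foreign seasonal workers 45.05, reinvested earnings on direct investment abroad 123.77, profits repatriated by foreign-owned firms operating domestically 201.57, dividends received from foreign subsidiaries of resident firms 235.03; secondary income: official foreign aid grants received (current) 61.53, official development assistance provided to other countries 40.26; capital account: debt forgiveness received from foreign official creditors 75.92, capital transfers received from emigrants 76.60, sale of embassy land to a foreign government 30.74; financial account: foreign purchases of domestic corporate bonds 291.84, borrowing by resident firms from foreign banks 257.01.)

167.83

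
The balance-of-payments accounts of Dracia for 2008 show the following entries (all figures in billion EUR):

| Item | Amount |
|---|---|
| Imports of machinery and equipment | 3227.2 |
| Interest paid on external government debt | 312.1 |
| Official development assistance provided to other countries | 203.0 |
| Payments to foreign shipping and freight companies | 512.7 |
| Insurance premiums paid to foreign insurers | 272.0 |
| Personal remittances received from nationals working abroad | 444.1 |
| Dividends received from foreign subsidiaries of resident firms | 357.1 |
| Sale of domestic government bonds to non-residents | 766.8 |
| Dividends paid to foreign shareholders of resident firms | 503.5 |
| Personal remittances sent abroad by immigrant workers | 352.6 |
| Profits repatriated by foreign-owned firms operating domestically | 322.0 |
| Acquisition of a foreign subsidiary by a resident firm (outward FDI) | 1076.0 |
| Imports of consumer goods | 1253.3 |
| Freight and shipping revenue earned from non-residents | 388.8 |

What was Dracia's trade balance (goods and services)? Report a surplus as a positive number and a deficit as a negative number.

Goods: -1253.3 - 3227.2 = -4480.5
Services: 388.8 - 512.7 - 272.0 = -395.9
Trade balance = -4480.5 + (-395.9) = -4876.4
(Excluded from the trade balance — primary income: interest paid on external government debt 312.1, dividends received from foreign subsidiaries of resident firms 357.1, dividends paid to foreign shareholders of resident firms 503.5, profits repatriated by foreign-owned firms operating domestically 322.0; secondary income: official development assistance provided to other countries 203.0, personal remittances received from nationals working abroad 444.1, personal remittances sent abroad by immigrant workers 352.6; financial account: sale of domestic government bonds to non-residents 766.8, acquisition of a foreign subsidiary by a resident firm (outward FDI) 1076.0.)

-4876.4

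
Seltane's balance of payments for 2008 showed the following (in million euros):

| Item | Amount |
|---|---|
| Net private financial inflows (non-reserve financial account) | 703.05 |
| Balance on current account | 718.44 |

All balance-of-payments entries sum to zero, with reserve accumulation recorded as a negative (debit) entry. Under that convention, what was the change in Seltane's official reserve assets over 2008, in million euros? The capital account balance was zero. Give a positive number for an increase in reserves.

Official reserve transactions balance = -(718.44 + 703.05) = -1421.49
An accumulation of reserves is recorded as a debit (negative entry), so the change in the stock of reserves is the negative of that balance.
Change in official reserves = -(-1421.49) = 1421.49

1421.49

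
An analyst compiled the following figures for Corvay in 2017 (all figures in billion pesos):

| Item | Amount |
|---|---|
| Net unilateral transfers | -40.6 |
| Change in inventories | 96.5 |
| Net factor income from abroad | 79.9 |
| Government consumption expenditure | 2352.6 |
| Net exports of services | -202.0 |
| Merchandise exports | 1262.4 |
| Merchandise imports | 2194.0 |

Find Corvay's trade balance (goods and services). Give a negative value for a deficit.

-1133.6

Goods balance = 1262.4 - 2194.0 = -931.6
Services balance = -202.0
Trade balance (goods + services) = -931.6 + (-202.0) = -1133.6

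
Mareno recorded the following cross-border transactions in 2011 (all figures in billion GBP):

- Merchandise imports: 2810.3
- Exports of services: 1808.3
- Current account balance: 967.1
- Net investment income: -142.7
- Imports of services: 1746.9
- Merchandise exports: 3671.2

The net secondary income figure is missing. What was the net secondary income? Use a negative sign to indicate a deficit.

187.5

Current account = goods balance + services balance + net primary income + net secondary income
Sum of the known components = 779.6
Net secondary income = CA - (known components) = 967.1 - 779.6 = 187.5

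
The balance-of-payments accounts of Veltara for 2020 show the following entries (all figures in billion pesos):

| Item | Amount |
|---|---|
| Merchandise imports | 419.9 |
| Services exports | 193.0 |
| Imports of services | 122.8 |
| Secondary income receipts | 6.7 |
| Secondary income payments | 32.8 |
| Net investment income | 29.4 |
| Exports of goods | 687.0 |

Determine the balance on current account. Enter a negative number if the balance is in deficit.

Goods balance = 687.0 - 419.9 = 267.1
Services balance = 193.0 - 122.8 = 70.2
Trade balance (goods + services) = 267.1 + 70.2 = 337.3
Net primary income = 29.4
Net secondary income = 6.7 - 32.8 = -26.1
Current account = 337.3 + 29.4 + (-26.1) = 340.6

340.6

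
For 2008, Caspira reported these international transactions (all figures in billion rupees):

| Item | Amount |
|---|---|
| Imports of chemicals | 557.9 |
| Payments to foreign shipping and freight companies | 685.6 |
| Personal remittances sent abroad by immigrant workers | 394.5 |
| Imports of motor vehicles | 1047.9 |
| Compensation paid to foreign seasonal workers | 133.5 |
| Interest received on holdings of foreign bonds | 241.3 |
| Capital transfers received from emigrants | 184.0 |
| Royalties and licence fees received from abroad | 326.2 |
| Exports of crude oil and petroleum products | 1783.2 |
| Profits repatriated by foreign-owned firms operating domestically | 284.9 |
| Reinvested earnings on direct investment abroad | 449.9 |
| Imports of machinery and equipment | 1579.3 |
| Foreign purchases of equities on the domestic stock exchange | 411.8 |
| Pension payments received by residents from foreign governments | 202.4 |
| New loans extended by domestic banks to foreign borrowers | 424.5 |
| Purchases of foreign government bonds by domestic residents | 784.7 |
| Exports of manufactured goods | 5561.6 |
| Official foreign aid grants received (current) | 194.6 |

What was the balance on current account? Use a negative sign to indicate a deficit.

4075.6

Goods: -1579.3 - 557.9 - 1047.9 + 1783.2 + 5561.6 = 4159.7
Services: -685.6 + 326.2 = -359.4
Primary income: 241.3 - 284.9 + 449.9 - 133.5 = 272.8
Secondary income: 194.6 + 202.4 - 394.5 = 2.5
Current account = 4159.7 + (-359.4) + 272.8 + 2.5 = 4075.6
(Excluded from the current account — capital account: capital transfers received from emigrants 184.0; financial account: foreign purchases of equities on the domestic stock exchange 411.8, new loans extended by domestic banks to foreign borrowers 424.5, purchases of foreign government bonds by domestic residents 784.7.)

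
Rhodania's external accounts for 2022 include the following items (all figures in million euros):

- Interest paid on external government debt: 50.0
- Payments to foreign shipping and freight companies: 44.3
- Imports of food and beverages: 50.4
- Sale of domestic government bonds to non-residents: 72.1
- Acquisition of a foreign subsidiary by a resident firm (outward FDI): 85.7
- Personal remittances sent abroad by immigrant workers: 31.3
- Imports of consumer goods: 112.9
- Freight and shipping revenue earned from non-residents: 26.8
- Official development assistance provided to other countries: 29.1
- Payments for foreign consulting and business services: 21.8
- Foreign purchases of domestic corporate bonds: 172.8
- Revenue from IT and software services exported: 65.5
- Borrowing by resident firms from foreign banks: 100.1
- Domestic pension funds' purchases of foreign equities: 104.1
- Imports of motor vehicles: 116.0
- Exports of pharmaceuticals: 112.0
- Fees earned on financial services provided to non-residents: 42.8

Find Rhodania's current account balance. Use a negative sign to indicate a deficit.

Goods: -112.9 - 50.4 + 112.0 - 116.0 = -167.3
Services: -44.3 + 26.8 + 65.5 - 21.8 + 42.8 = 69.0
Primary income: -50.0
Secondary income: -31.3 - 29.1 = -60.4
Current account = (-167.3) + 69.0 + (-50.0) + (-60.4) = -208.7
(Excluded from the current account — financial account: sale of domestic government bonds to non-residents 72.1, acquisition of a foreign subsidiary by a resident firm (outward FDI) 85.7, foreign purchases of domestic corporate bonds 172.8, borrowing by resident firms from foreign banks 100.1, domestic pension funds' purchases of foreign equities 104.1.)

-208.7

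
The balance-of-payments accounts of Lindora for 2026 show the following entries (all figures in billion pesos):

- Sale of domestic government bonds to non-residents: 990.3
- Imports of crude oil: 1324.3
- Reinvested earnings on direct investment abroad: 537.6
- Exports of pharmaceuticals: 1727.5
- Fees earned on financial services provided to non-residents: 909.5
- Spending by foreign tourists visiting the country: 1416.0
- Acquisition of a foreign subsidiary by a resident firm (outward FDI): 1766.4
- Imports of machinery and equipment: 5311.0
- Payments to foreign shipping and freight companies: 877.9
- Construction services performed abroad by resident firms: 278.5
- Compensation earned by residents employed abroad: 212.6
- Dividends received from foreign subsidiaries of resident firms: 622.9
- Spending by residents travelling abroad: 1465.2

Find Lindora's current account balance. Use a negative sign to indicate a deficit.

Goods: -5311.0 - 1324.3 + 1727.5 = -4907.8
Services: 278.5 + 1416.0 - 877.9 + 909.5 - 1465.2 = 260.9
Primary income: 622.9 + 537.6 + 212.6 = 1373.1
Current account = (-4907.8) + 260.9 + 1373.1 = -3273.8
(Excluded from the current account — financial account: sale of domestic government bonds to non-residents 990.3, acquisition of a foreign subsidiary by a resident firm (outward FDI) 1766.4.)

-3273.8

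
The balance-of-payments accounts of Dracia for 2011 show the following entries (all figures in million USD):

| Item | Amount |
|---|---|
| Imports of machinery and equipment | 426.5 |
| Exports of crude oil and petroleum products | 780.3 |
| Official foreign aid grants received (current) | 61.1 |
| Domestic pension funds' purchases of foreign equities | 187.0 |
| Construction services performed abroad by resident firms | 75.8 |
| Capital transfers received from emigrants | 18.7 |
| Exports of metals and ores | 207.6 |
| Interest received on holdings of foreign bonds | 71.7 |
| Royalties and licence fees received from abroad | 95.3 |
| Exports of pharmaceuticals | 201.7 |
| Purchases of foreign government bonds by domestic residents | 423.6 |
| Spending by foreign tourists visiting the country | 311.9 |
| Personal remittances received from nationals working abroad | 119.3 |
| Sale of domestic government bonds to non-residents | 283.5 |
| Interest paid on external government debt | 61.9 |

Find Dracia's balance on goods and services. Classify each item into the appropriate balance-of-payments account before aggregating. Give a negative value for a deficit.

1246.1

Goods: 201.7 + 780.3 - 426.5 + 207.6 = 763.1
Services: 311.9 + 75.8 + 95.3 = 483.0
Trade balance = 763.1 + 483.0 = 1246.1
(Excluded from the trade balance — secondary income: official foreign aid grants received (current) 61.1, personal remittances received from nationals working abroad 119.3; financial account: domestic pension funds' purchases of foreign equities 187.0, purchases of foreign government bonds by domestic residents 423.6, sale of domestic government bonds to non-residents 283.5; capital account: capital transfers received from emigrants 18.7; primary income: interest received on holdings of foreign bonds 71.7, interest paid on external government debt 61.9.)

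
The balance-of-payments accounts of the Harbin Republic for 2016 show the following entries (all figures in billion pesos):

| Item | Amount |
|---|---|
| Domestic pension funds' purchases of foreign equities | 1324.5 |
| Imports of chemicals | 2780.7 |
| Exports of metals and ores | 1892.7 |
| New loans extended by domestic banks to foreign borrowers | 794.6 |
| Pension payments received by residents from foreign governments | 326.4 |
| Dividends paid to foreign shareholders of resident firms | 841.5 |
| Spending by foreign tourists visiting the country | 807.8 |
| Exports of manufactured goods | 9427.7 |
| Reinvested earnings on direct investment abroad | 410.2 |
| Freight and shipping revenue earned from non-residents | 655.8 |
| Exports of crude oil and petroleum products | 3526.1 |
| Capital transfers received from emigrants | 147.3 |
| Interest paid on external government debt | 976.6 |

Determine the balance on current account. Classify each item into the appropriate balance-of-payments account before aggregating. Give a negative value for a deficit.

Goods: -2780.7 + 9427.7 + 1892.7 + 3526.1 = 12065.8
Services: 655.8 + 807.8 = 1463.6
Primary income: 410.2 - 841.5 - 976.6 = -1407.9
Secondary income: 326.4
Current account = 12065.8 + 1463.6 + (-1407.9) + 326.4 = 12447.9
(Excluded from the current account — financial account: domestic pension funds' purchases of foreign equities 1324.5, new loans extended by domestic banks to foreign borrowers 794.6; capital account: capital transfers received from emigrants 147.3.)

12447.9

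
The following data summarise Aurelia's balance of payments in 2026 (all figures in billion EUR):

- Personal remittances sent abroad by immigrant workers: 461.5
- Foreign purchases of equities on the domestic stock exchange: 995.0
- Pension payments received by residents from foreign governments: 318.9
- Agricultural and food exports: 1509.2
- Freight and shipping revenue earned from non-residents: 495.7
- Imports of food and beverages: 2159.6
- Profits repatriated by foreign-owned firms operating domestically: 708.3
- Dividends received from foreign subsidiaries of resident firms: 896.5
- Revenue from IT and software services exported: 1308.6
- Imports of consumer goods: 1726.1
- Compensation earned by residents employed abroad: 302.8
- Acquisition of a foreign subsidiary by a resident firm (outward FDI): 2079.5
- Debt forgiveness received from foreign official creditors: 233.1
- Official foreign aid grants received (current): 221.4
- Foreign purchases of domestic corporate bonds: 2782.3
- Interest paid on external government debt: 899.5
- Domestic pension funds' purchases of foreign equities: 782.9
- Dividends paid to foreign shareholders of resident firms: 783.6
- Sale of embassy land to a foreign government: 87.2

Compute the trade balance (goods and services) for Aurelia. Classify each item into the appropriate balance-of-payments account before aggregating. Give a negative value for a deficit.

Goods: 1509.2 - 2159.6 - 1726.1 = -2376.5
Services: 495.7 + 1308.6 = 1804.3
Trade balance = -2376.5 + 1804.3 = -572.2
(Excluded from the trade balance — secondary income: personal remittances sent abroad by immigrant workers 461.5, pension payments received by residents from foreign governments 318.9, official foreign aid grants received (current) 221.4; financial account: foreign purchases of equities on the domestic stock exchange 995.0, acquisition of a foreign subsidiary by a resident firm (outward FDI) 2079.5, foreign purchases of domestic corporate bonds 2782.3, domestic pension funds' purchases of foreign equities 782.9; primary income: profits repatriated by foreign-owned firms operating domestically 708.3, dividends received from foreign subsidiaries of resident firms 896.5, compensation earned by residents employed abroad 302.8, interest paid on external government debt 899.5, dividends paid to foreign shareholders of resident firms 783.6; capital account: debt forgiveness received from foreign official creditors 233.1, sale of embassy land to a foreign government 87.2.)

-572.2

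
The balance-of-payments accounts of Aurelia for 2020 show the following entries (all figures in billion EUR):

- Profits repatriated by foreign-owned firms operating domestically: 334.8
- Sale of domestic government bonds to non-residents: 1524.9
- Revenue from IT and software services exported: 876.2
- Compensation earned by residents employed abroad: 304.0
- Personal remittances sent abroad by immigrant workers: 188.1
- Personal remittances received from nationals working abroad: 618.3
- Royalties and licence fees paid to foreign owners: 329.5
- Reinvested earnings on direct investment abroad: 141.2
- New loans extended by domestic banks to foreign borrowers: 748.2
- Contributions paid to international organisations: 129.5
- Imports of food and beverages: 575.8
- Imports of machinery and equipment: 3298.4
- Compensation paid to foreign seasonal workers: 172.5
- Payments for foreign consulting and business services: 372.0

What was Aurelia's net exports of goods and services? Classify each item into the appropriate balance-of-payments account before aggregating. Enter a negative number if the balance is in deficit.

-3699.5

Goods: -575.8 - 3298.4 = -3874.2
Services: -372.0 + 876.2 - 329.5 = 174.7
Trade balance = -3874.2 + 174.7 = -3699.5
(Excluded from the trade balance — primary income: profits repatriated by foreign-owned firms operating domestically 334.8, compensation earned by residents employed abroad 304.0, reinvested earnings on direct investment abroad 141.2, compensation paid to foreign seasonal workers 172.5; financial account: sale of domestic government bonds to non-residents 1524.9, new loans extended by domestic banks to foreign borrowers 748.2; secondary income: personal remittances sent abroad by immigrant workers 188.1, personal remittances received from nationals working abroad 618.3, contributions paid to international organisations 129.5.)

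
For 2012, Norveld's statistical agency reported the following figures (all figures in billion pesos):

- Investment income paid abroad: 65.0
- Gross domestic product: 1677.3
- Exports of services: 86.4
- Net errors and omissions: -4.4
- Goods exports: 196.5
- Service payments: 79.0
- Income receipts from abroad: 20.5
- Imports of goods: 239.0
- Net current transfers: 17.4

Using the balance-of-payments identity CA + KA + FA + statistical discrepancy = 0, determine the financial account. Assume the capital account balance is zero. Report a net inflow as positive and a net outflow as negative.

Goods balance = 196.5 - 239.0 = -42.5
Services balance = 86.4 - 79.0 = 7.4
Trade balance (goods + services) = -42.5 + 7.4 = -35.1
Net primary income = 20.5 - 65.0 = -44.5
Net secondary income = 17.4
Current account = -35.1 + (-44.5) + 17.4 = -62.2
Financial account = -(-62.2 + (-4.4)) = 66.6

66.6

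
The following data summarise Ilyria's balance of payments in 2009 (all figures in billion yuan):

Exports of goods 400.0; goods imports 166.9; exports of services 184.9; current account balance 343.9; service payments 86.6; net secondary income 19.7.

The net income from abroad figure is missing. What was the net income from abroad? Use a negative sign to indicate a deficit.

Current account = goods balance + services balance + net primary income + net secondary income
Sum of the known components = 351.1
Net income from abroad = CA - (known components) = 343.9 - 351.1 = -7.2

-7.2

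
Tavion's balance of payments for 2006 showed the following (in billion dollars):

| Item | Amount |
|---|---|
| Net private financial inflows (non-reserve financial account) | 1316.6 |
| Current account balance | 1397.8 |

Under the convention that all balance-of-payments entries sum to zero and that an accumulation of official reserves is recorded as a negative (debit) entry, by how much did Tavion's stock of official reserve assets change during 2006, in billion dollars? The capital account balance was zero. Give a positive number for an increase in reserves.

2714.4

Official reserve transactions balance = -(1397.8 + 1316.6) = -2714.4
An accumulation of reserves is recorded as a debit (negative entry), so the change in the stock of reserves is the negative of that balance.
Change in official reserves = -(-2714.4) = 2714.4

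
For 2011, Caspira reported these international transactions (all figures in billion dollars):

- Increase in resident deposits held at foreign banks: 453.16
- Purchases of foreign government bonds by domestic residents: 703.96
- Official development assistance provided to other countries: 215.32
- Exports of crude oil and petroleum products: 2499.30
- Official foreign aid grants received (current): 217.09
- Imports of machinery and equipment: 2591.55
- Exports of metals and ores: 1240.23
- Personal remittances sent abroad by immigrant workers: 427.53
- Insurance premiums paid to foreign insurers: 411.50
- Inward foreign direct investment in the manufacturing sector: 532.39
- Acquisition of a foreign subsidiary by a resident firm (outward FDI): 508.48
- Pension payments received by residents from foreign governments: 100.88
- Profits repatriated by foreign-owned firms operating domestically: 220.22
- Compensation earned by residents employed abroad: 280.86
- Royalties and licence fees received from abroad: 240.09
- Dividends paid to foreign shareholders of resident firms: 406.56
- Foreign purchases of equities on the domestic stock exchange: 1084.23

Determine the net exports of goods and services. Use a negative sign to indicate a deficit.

976.57

Goods: 2499.30 + 1240.23 - 2591.55 = 1147.98
Services: -411.50 + 240.09 = -171.41
Trade balance = 1147.98 + (-171.41) = 976.57
(Excluded from the trade balance — financial account: increase in resident deposits held at foreign banks 453.16, purchases of foreign government bonds by domestic residents 703.96, inward foreign direct investment in the manufacturing sector 532.39, acquisition of a foreign subsidiary by a resident firm (outward FDI) 508.48, foreign purchases of equities on the domestic stock exchange 1084.23; secondary income: official development assistance provided to other countries 215.32, official foreign aid grants received (current) 217.09, personal remittances sent abroad by immigrant workers 427.53, pension payments received by residents from foreign governments 100.88; primary income: profits repatriated by foreign-owned firms operating domestically 220.22, compensation earned by residents employed abroad 280.86, dividends paid to foreign shareholders of resident firms 406.56.)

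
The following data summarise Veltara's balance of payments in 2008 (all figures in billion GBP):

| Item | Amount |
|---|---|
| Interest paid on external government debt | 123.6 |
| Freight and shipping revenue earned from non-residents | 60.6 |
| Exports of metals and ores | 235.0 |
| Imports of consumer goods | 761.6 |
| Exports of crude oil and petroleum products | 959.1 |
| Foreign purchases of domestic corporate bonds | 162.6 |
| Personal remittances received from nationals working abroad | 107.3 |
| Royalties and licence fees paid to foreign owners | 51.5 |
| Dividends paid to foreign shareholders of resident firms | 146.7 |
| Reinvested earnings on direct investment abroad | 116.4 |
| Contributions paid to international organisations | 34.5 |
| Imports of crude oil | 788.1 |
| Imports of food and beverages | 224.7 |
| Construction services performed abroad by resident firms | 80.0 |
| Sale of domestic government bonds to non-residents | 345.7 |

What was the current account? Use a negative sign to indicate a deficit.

Goods: 235.0 - 788.1 + 959.1 - 224.7 - 761.6 = -580.3
Services: 60.6 - 51.5 + 80.0 = 89.1
Primary income: -123.6 + 116.4 - 146.7 = -153.9
Secondary income: -34.5 + 107.3 = 72.8
Current account = (-580.3) + 89.1 + (-153.9) + 72.8 = -572.3
(Excluded from the current account — financial account: foreign purchases of domestic corporate bonds 162.6, sale of domestic government bonds to non-residents 345.7.)

-572.3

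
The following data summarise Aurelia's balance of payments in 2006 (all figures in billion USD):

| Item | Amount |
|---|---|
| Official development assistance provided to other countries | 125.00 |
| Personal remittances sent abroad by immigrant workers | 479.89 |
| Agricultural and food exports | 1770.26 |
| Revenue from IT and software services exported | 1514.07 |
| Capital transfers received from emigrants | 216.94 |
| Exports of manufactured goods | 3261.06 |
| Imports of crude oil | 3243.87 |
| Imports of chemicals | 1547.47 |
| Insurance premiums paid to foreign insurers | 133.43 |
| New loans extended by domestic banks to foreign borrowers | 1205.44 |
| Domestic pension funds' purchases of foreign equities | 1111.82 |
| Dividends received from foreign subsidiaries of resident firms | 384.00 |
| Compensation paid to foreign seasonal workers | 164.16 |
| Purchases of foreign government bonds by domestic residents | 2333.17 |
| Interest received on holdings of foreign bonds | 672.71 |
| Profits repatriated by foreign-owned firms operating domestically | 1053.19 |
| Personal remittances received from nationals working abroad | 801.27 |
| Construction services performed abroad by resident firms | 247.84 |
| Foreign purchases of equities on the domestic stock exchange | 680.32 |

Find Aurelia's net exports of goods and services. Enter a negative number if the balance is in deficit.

Goods: 3261.06 - 3243.87 - 1547.47 + 1770.26 = 239.98
Services: 1514.07 + 247.84 - 133.43 = 1628.48
Trade balance = 239.98 + 1628.48 = 1868.46
(Excluded from the trade balance — secondary income: official development assistance provided to other countries 125.00, personal remittances sent abroad by immigrant workers 479.89, personal remittances received from nationals working abroad 801.27; capital account: capital transfers received from emigrants 216.94; financial account: new loans extended by domestic banks to foreign borrowers 1205.44, domestic pension funds' purchases of foreign equities 1111.82, purchases of foreign government bonds by domestic residents 2333.17, foreign purchases of equities on the domestic stock exchange 680.32; primary income: dividends received from foreign subsidiaries of resident firms 384.00, compensation paid to foreign seasonal workers 164.16, interest received on holdings of foreign bonds 672.71, profits repatriated by foreign-owned firms operating domestically 1053.19.)

1868.46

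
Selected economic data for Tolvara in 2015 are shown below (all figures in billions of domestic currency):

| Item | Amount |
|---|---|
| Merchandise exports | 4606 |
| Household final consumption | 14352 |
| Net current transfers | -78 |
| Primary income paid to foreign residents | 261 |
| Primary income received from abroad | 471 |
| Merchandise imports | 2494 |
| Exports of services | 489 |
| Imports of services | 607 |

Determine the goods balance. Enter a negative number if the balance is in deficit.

Goods balance = 4606 - 2494 = 2112

2112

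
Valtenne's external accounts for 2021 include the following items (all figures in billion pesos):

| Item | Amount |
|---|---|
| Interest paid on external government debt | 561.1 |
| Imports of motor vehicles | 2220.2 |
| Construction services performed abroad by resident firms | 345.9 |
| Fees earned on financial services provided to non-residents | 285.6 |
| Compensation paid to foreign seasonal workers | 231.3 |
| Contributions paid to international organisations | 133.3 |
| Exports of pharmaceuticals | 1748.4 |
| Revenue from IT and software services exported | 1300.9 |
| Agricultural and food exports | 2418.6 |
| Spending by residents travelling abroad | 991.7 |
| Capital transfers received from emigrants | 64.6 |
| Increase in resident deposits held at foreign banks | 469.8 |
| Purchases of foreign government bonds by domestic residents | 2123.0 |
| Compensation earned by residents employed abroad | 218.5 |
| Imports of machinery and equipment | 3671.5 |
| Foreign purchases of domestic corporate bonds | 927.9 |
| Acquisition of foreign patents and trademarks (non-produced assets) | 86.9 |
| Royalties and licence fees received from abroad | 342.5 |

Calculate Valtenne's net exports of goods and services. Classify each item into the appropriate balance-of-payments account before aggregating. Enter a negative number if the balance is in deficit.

Goods: 1748.4 - 2220.2 + 2418.6 - 3671.5 = -1724.7
Services: 285.6 - 991.7 + 342.5 + 345.9 + 1300.9 = 1283.2
Trade balance = -1724.7 + 1283.2 = -441.5
(Excluded from the trade balance — primary income: interest paid on external government debt 561.1, compensation paid to foreign seasonal workers 231.3, compensation earned by residents employed abroad 218.5; secondary income: contributions paid to international organisations 133.3; capital account: capital transfers received from emigrants 64.6, acquisition of foreign patents and trademarks (non-produced assets) 86.9; financial account: increase in resident deposits held at foreign banks 469.8, purchases of foreign government bonds by domestic residents 2123.0, foreign purchases of domestic corporate bonds 927.9.)

-441.5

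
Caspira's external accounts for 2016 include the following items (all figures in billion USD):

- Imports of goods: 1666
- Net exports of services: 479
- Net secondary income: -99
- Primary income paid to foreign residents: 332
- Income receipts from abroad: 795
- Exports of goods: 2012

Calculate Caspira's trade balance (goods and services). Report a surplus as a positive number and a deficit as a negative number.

825

Goods balance = 2012 - 1666 = 346
Services balance = 479
Trade balance (goods + services) = 346 + 479 = 825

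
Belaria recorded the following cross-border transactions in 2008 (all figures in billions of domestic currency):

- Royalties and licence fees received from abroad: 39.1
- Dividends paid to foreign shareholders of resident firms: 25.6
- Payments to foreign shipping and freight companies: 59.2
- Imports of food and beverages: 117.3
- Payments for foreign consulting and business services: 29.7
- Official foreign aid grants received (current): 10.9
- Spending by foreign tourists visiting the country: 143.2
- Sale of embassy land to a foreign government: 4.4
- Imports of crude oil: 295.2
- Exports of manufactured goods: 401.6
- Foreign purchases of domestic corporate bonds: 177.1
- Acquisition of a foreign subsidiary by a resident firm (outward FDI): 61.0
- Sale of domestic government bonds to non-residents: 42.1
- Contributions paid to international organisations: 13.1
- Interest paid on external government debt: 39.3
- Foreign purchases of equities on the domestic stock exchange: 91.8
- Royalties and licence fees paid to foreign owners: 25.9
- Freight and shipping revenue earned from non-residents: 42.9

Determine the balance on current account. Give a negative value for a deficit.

32.4

Goods: 401.6 - 117.3 - 295.2 = -10.9
Services: -25.9 + 42.9 + 39.1 + 143.2 - 59.2 - 29.7 = 110.4
Primary income: -25.6 - 39.3 = -64.9
Secondary income: -13.1 + 10.9 = -2.2
Current account = (-10.9) + 110.4 + (-64.9) + (-2.2) = 32.4
(Excluded from the current account — capital account: sale of embassy land to a foreign government 4.4; financial account: foreign purchases of domestic corporate bonds 177.1, acquisition of a foreign subsidiary by a resident firm (outward FDI) 61.0, sale of domestic government bonds to non-residents 42.1, foreign purchases of equities on the domestic stock exchange 91.8.)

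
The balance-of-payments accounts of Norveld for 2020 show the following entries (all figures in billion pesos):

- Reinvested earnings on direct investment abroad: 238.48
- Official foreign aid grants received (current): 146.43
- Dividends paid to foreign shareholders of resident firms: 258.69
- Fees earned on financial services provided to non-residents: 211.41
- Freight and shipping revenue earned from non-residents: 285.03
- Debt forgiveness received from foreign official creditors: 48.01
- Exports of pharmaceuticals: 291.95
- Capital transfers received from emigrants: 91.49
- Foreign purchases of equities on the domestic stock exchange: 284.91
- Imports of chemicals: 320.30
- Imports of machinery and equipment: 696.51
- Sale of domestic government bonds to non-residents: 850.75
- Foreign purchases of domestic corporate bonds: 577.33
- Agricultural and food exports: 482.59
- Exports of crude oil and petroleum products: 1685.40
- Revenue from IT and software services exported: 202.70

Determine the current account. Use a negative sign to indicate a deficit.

2268.49

Goods: -696.51 + 1685.40 + 291.95 - 320.30 + 482.59 = 1443.13
Services: 202.70 + 285.03 + 211.41 = 699.14
Primary income: 238.48 - 258.69 = -20.21
Secondary income: 146.43
Current account = 1443.13 + 699.14 + (-20.21) + 146.43 = 2268.49
(Excluded from the current account — capital account: debt forgiveness received from foreign official creditors 48.01, capital transfers received from emigrants 91.49; financial account: foreign purchases of equities on the domestic stock exchange 284.91, sale of domestic government bonds to non-residents 850.75, foreign purchases of domestic corporate bonds 577.33.)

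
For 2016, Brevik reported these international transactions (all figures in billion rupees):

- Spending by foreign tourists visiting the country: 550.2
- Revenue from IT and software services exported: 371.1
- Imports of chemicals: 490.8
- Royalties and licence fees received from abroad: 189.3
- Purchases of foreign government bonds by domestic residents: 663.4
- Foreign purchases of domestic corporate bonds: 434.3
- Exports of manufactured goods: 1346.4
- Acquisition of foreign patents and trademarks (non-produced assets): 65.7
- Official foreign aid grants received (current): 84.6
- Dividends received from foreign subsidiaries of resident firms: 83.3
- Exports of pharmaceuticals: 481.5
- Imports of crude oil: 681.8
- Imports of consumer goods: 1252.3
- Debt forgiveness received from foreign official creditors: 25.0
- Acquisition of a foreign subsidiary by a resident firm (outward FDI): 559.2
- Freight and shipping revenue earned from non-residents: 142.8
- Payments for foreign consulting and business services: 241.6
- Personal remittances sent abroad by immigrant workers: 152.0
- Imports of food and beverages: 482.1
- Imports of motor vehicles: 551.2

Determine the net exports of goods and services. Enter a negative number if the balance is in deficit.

Goods: -482.1 - 681.8 - 490.8 + 481.5 + 1346.4 - 1252.3 - 551.2 = -1630.3
Services: -241.6 + 142.8 + 189.3 + 371.1 + 550.2 = 1011.8
Trade balance = -1630.3 + 1011.8 = -618.5
(Excluded from the trade balance — financial account: purchases of foreign government bonds by domestic residents 663.4, foreign purchases of domestic corporate bonds 434.3, acquisition of a foreign subsidiary by a resident firm (outward FDI) 559.2; capital account: acquisition of foreign patents and trademarks (non-produced assets) 65.7, debt forgiveness received from foreign official creditors 25.0; secondary income: official foreign aid grants received (current) 84.6, personal remittances sent abroad by immigrant workers 152.0; primary income: dividends received from foreign subsidiaries of resident firms 83.3.)

-618.5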